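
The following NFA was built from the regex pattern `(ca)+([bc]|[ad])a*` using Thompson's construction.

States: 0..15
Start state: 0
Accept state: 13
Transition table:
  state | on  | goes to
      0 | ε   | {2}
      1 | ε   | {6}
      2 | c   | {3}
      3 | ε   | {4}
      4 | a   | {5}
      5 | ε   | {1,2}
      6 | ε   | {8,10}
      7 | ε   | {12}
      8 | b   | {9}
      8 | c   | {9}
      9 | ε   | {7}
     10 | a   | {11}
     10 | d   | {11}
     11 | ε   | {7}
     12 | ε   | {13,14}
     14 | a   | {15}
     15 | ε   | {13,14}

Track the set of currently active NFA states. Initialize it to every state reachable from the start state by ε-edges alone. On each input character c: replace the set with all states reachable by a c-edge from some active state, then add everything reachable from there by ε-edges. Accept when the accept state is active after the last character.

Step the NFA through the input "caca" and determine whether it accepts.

start: ε-closure({0}) = {0,2}
'c' @ 1: {3,4}
'a' @ 2: {1,2,5,6,8,10}
'c' @ 3: {3,4,7,9,12,13,14}  [accepting]
'a' @ 4: {1,2,5,6,8,10,13,14,15}  [accepting]
end set {1,2,5,6,8,10,13,14,15} — state 13 in

Answer: ACCEPT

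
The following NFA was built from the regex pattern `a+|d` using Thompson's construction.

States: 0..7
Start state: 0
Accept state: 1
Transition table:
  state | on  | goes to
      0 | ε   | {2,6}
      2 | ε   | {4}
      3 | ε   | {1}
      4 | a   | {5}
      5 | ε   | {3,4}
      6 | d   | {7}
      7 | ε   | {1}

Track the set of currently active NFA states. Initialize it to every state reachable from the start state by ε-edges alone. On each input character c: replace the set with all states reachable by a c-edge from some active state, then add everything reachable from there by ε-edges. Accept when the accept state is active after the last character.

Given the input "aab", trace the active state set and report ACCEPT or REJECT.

start: ε-closure({0}) = {0,2,4,6}
'a' @ 1: {1,3,4,5}  (accept∈set)
'a' @ 2: {1,3,4,5}  (accept∈set)
'b' @ 3: {}  — no active states
after full input: {}  (accept=1 not in)

Answer: REJECT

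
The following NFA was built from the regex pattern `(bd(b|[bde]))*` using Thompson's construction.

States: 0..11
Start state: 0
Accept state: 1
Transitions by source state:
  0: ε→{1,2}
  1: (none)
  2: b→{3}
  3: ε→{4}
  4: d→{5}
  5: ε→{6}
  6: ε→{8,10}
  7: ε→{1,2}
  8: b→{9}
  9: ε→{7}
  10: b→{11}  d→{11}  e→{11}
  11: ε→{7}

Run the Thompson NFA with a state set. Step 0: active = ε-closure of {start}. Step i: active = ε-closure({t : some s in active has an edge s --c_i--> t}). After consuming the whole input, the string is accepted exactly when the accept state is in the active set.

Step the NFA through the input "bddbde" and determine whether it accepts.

S₀ = ε-closure({0}) = {0,1,2}
'b' @ 1: {3,4}
'd' @ 2: {5,6,8,10}
'd' @ 3: {1,2,7,11}  [accepting]
'b' @ 4: {3,4}
'd' @ 5: {5,6,8,10}
'e' @ 6: {1,2,7,11}  [accepting]
after full input: {1,2,7,11}  (accept=1 in)

Answer: ACCEPT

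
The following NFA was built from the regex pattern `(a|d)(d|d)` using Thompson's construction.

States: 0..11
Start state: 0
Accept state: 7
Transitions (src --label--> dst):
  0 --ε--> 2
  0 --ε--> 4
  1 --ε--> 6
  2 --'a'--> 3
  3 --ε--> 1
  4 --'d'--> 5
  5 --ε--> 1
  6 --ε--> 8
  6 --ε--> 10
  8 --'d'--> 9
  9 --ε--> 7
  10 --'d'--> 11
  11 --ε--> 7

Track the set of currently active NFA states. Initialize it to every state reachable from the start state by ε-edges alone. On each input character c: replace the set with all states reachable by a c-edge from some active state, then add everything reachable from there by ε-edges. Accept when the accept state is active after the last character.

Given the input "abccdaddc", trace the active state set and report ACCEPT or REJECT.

Answer: REJECT

Derivation:
S₀ = ε-closure({0}) = {0,2,4}
'a' @ 1: {1,3,6,8,10}
'b' @ 2: {}  — dead — no transitions
rest 'ccdaddc' ignored (set empty)
after full input: {}  (accept=7 not in)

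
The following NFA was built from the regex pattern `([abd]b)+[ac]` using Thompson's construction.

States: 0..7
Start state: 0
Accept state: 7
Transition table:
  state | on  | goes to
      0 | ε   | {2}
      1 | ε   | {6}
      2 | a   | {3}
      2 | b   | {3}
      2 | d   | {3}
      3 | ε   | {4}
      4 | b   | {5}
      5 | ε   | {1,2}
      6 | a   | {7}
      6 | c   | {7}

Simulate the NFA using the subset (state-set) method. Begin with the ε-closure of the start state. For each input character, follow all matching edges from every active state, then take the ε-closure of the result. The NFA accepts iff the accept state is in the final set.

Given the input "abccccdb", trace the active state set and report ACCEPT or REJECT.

Answer: REJECT

Derivation:
S₀ = ε-closure({0}) = {0,2}
'a' @ 1: {3,4}
'b' @ 2: {1,2,5,6}
'c' @ 3: {7}  ✓accept
'c' @ 4: {}  — no active states
rest 'ccdb' ignored (set empty)
after full input: {}  (accept=7 not in)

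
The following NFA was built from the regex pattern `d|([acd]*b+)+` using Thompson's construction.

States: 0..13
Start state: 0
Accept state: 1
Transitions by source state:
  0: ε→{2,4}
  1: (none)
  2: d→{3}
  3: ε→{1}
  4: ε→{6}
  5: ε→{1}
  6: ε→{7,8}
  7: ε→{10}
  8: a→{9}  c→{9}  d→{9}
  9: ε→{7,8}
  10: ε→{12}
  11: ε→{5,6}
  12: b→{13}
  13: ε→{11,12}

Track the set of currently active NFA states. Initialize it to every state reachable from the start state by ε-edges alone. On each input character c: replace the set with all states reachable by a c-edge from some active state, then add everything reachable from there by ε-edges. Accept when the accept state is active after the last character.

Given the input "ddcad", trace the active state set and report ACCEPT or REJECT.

initial (ε-close {0}): {0,2,4,6,7,8,10,12}
'd' @ 1: {1,3,7,8,9,10,12}  ✓accept
'd' @ 2: {7,8,9,10,12}
'c' @ 3: {7,8,9,10,12}
'a' @ 4: {7,8,9,10,12}
'd' @ 5: {7,8,9,10,12}
final: {7,8,9,10,12}; accept 1 not in set

Answer: REJECT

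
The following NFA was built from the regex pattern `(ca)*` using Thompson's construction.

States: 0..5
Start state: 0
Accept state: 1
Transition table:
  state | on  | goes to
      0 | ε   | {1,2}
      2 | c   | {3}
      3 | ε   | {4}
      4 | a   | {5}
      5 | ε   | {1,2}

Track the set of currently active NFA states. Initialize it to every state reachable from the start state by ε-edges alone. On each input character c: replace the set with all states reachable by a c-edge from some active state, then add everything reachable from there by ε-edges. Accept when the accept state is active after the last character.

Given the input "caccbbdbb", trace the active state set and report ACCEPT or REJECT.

Answer: REJECT

Derivation:
S₀ = ε-closure({0}) = {0,1,2}
'c' @ 1: {3,4}
'a' @ 2: {1,2,5}  ✓accept
'c' @ 3: {3,4}
'c' @ 4: {}  — no active states
rest 'bbdbb' ignored (set empty)
end set {} — state 1 not in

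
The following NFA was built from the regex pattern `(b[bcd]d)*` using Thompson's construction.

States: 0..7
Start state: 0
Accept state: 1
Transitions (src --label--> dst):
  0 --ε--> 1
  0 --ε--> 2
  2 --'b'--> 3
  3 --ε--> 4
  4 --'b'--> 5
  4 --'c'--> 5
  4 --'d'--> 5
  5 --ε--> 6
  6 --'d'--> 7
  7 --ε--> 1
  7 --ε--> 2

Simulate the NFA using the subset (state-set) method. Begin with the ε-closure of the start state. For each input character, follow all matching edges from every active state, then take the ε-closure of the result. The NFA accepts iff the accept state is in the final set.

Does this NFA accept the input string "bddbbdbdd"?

Answer: ACCEPT

Derivation:
start: ε-closure({0}) = {0,1,2}
'b' @ 1: {3,4}
'd' @ 2: {5,6}
'd' @ 3: {1,2,7}  (accept∈set)
'b' @ 4: {3,4}
'b' @ 5: {5,6}
'd' @ 6: {1,2,7}  (accept∈set)
'b' @ 7: {3,4}
'd' @ 8: {5,6}
'd' @ 9: {1,2,7}  (accept∈set)
end set {1,2,7} — state 1 in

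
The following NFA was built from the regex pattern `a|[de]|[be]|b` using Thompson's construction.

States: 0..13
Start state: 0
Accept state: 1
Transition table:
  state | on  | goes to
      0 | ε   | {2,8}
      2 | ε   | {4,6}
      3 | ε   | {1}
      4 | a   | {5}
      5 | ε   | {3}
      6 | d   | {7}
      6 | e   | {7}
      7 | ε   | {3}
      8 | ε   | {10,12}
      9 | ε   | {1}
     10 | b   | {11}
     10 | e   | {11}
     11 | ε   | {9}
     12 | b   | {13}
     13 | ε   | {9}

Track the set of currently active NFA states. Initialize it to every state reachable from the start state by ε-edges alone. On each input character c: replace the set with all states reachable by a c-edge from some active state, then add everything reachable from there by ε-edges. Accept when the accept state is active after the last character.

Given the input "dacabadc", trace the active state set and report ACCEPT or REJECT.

initial (ε-close {0}): {0,2,4,6,8,10,12}
'd' @ 1: {1,3,7}  [accepting]
'a' @ 2: {}  — state set empty
rest 'cabadc' ignored (set empty)
after full input: {}  (accept=1 not in)

Answer: REJECT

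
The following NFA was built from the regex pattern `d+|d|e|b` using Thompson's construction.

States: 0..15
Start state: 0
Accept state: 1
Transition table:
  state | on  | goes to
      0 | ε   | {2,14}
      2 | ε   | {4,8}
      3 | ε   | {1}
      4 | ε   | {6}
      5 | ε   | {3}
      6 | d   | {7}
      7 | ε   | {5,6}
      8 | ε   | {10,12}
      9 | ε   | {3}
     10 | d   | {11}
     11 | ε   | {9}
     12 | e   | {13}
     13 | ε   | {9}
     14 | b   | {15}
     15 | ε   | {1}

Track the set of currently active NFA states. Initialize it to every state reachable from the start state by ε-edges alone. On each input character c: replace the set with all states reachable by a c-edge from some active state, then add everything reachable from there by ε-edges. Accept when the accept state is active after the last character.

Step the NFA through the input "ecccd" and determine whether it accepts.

initial (ε-close {0}): {0,2,4,6,8,10,12,14}
'e' @ 1: {1,3,9,13}  ✓accept
'c' @ 2: {}  — state set empty
rest 'ccd' ignored (set empty)
end set {} — state 1 not in

Answer: REJECT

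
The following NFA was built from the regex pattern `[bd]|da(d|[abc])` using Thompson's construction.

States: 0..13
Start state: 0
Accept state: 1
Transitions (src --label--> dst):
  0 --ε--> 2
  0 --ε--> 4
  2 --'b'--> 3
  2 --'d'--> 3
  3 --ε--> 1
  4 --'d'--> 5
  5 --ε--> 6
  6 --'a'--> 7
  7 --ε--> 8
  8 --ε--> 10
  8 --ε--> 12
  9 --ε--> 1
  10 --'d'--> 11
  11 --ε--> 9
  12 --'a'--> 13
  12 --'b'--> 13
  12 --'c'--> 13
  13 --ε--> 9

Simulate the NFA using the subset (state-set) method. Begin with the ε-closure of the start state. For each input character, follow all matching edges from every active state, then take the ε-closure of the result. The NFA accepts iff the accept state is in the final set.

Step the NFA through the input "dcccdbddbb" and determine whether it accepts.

start: ε-closure({0}) = {0,2,4}
'd' @ 1: {1,3,5,6}  ✓accept
'c' @ 2: {}  — state set empty
rest 'ccdbddbb' ignored (set empty)
final: {}; accept 1 not in set

Answer: REJECT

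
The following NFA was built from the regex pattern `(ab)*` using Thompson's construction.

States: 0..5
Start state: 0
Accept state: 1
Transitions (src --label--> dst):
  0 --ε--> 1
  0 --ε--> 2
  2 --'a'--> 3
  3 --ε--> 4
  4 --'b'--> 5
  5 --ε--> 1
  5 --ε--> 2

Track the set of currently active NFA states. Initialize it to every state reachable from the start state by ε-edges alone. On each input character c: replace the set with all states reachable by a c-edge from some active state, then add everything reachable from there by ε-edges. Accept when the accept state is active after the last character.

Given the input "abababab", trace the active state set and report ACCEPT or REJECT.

Answer: ACCEPT

Trace:
initial (ε-close {0}): {0,1,2}
'a' @ 1: {3,4}
'b' @ 2: {1,2,5}  [accepting]
'a' @ 3: {3,4}
'b' @ 4: {1,2,5}  [accepting]
'a' @ 5: {3,4}
'b' @ 6: {1,2,5}  [accepting]
'a' @ 7: {3,4}
'b' @ 8: {1,2,5}  [accepting]
after full input: {1,2,5}  (accept=1 in)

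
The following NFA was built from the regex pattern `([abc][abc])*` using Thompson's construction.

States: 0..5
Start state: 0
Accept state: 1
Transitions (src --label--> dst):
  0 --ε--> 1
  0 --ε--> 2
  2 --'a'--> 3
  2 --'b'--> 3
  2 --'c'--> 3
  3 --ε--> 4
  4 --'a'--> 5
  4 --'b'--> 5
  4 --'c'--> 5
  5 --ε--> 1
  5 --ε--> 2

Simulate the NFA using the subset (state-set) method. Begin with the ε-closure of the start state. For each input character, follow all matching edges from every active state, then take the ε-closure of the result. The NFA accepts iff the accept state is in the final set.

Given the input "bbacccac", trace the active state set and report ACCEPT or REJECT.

Answer: ACCEPT

Trace:
initial (ε-close {0}): {0,1,2}
'b' @ 1: {3,4}
'b' @ 2: {1,2,5}  (accept∈set)
'a' @ 3: {3,4}
'c' @ 4: {1,2,5}  (accept∈set)
'c' @ 5: {3,4}
'c' @ 6: {1,2,5}  (accept∈set)
'a' @ 7: {3,4}
'c' @ 8: {1,2,5}  (accept∈set)
after full input: {1,2,5}  (accept=1 in)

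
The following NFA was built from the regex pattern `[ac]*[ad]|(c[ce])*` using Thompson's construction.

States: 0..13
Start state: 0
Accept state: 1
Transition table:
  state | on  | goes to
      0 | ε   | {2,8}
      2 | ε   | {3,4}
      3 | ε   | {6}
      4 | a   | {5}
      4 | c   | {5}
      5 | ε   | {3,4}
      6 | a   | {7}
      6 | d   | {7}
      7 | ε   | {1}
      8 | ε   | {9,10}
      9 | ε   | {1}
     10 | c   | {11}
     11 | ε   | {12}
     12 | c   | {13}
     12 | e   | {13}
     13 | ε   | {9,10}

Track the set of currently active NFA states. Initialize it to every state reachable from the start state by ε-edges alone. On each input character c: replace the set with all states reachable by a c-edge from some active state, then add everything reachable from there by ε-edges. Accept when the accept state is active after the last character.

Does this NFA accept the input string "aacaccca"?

initial (ε-close {0}): {0,1,2,3,4,6,8,9,10}
'a' @ 1: {1,3,4,5,6,7}  (accept∈set)
'a' @ 2: {1,3,4,5,6,7}  (accept∈set)
'c' @ 3: {3,4,5,6}
'a' @ 4: {1,3,4,5,6,7}  (accept∈set)
'c' @ 5: {3,4,5,6}
'c' @ 6: {3,4,5,6}
'c' @ 7: {3,4,5,6}
'a' @ 8: {1,3,4,5,6,7}  (accept∈set)
final: {1,3,4,5,6,7}; accept 1 in set

Answer: ACCEPT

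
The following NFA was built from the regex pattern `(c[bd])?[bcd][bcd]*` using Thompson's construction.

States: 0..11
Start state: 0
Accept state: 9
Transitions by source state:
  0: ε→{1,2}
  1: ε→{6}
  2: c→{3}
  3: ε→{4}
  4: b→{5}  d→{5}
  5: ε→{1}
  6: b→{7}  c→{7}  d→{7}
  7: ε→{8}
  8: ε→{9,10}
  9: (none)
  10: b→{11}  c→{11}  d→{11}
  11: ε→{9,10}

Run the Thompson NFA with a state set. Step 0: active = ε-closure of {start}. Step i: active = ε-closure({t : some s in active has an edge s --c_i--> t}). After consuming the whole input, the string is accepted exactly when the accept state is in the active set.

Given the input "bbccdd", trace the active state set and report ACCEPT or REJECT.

S₀ = ε-closure({0}) = {0,1,2,6}
'b' @ 1: {7,8,9,10}  [accepting]
'b' @ 2: {9,10,11}  [accepting]
'c' @ 3: {9,10,11}  [accepting]
'c' @ 4: {9,10,11}  [accepting]
'd' @ 5: {9,10,11}  [accepting]
'd' @ 6: {9,10,11}  [accepting]
end set {9,10,11} — state 9 in

Answer: ACCEPT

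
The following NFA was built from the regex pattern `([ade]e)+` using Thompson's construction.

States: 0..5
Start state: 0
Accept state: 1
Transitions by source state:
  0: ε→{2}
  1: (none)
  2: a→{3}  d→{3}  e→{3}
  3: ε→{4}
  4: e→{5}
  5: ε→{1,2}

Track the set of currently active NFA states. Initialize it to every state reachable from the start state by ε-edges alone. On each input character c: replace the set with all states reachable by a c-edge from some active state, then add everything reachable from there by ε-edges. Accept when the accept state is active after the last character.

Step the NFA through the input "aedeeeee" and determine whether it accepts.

initial (ε-close {0}): {0,2}
'a' @ 1: {3,4}
'e' @ 2: {1,2,5}  (accept∈set)
'd' @ 3: {3,4}
'e' @ 4: {1,2,5}  (accept∈set)
'e' @ 5: {3,4}
'e' @ 6: {1,2,5}  (accept∈set)
'e' @ 7: {3,4}
'e' @ 8: {1,2,5}  (accept∈set)
end set {1,2,5} — state 1 in

Answer: ACCEPT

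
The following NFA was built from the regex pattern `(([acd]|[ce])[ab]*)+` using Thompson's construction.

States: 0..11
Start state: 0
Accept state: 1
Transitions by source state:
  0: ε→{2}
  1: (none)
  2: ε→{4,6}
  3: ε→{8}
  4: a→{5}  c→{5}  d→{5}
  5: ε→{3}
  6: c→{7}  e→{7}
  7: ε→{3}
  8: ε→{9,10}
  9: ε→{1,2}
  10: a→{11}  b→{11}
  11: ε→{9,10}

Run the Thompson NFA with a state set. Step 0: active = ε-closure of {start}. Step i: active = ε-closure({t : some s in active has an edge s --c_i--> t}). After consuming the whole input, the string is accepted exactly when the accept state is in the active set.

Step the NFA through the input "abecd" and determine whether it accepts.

Answer: ACCEPT

Steps:
start: ε-closure({0}) = {0,2,4,6}
'a' @ 1: {1,2,3,4,5,6,8,9,10}  [accepting]
'b' @ 2: {1,2,4,6,9,10,11}  [accepting]
'e' @ 3: {1,2,3,4,6,7,8,9,10}  [accepting]
'c' @ 4: {1,2,3,4,5,6,7,8,9,10}  [accepting]
'd' @ 5: {1,2,3,4,5,6,8,9,10}  [accepting]
after full input: {1,2,3,4,5,6,8,9,10}  (accept=1 in)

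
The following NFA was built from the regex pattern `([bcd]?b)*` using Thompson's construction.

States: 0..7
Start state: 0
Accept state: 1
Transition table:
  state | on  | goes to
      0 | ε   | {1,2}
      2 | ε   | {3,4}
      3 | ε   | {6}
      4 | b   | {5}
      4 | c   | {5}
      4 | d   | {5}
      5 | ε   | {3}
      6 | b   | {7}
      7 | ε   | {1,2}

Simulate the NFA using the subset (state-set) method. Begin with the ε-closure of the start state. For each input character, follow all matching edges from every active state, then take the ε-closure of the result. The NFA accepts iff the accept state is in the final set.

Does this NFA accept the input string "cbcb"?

Answer: ACCEPT

Derivation:
S₀ = ε-closure({0}) = {0,1,2,3,4,6}
'c' @ 1: {3,5,6}
'b' @ 2: {1,2,3,4,6,7}  [accepting]
'c' @ 3: {3,5,6}
'b' @ 4: {1,2,3,4,6,7}  [accepting]
after full input: {1,2,3,4,6,7}  (accept=1 in)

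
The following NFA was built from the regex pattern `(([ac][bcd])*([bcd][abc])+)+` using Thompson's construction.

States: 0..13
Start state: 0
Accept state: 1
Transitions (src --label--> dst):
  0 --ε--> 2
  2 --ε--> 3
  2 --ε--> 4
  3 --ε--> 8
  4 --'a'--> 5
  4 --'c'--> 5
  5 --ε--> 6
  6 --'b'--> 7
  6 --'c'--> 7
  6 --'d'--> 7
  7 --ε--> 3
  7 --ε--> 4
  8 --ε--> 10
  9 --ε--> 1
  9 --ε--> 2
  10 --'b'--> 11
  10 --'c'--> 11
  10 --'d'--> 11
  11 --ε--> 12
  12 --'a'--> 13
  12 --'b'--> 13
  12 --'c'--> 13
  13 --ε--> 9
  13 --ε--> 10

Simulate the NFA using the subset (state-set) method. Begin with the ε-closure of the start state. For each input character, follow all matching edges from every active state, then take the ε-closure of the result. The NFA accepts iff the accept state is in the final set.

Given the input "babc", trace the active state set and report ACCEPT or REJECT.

start: ε-closure({0}) = {0,2,3,4,8,10}
'b' @ 1: {11,12}
'a' @ 2: {1,2,3,4,8,9,10,13}  ✓accept
'b' @ 3: {11,12}
'c' @ 4: {1,2,3,4,8,9,10,13}  ✓accept
end set {1,2,3,4,8,9,10,13} — state 1 in

Answer: ACCEPT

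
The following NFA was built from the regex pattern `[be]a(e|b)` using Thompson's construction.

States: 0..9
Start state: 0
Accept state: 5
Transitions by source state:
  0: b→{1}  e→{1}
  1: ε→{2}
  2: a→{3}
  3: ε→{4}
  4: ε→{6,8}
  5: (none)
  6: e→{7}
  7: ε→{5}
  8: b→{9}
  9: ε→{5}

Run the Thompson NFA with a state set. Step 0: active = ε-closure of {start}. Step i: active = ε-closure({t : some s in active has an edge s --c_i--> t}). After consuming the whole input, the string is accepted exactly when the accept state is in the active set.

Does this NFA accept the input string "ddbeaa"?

S₀ = ε-closure({0}) = {0}
'd' @ 1: {}  — dead — no transitions
rest 'dbeaa' ignored (set empty)
after full input: {}  (accept=5 not in)

Answer: REJECT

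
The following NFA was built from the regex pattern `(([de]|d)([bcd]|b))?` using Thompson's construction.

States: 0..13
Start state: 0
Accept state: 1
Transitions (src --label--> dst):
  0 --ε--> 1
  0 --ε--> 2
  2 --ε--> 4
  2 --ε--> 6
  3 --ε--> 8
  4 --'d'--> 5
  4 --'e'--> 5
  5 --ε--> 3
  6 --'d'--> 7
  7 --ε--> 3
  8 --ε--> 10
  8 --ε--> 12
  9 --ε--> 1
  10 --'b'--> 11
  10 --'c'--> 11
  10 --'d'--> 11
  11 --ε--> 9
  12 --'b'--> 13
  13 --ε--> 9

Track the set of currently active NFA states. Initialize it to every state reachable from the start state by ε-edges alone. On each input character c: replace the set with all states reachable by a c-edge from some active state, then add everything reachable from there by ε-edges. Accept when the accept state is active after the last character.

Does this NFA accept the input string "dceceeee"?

S₀ = ε-closure({0}) = {0,1,2,4,6}
'd' @ 1: {3,5,7,8,10,12}
'c' @ 2: {1,9,11}  ✓accept
'e' @ 3: {}  — state set empty
rest 'ceeee' ignored (set empty)
after full input: {}  (accept=1 not in)

Answer: REJECT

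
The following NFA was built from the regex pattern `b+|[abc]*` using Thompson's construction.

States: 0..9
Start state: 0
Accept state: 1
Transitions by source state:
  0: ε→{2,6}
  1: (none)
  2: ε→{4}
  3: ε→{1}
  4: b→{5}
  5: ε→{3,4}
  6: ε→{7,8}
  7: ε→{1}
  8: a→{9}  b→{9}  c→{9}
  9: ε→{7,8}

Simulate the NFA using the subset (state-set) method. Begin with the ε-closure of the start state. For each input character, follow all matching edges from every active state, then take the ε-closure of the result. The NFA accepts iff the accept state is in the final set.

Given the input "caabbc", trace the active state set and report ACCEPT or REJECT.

Answer: ACCEPT

Trace:
start: ε-closure({0}) = {0,1,2,4,6,7,8}
'c' @ 1: {1,7,8,9}  ✓accept
'a' @ 2: {1,7,8,9}  ✓accept
'a' @ 3: {1,7,8,9}  ✓accept
'b' @ 4: {1,7,8,9}  ✓accept
'b' @ 5: {1,7,8,9}  ✓accept
'c' @ 6: {1,7,8,9}  ✓accept
final: {1,7,8,9}; accept 1 in set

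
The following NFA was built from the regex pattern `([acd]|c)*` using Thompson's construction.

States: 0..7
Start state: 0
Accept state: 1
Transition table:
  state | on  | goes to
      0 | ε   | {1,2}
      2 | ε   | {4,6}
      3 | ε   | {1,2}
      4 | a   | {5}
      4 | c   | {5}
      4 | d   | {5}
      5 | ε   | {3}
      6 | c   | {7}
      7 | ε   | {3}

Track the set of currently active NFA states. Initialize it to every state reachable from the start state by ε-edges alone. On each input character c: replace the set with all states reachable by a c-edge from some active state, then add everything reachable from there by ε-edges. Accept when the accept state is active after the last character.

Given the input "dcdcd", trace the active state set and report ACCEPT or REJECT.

Answer: ACCEPT

Trace:
start: ε-closure({0}) = {0,1,2,4,6}
'd' @ 1: {1,2,3,4,5,6}  [accepting]
'c' @ 2: {1,2,3,4,5,6,7}  [accepting]
'd' @ 3: {1,2,3,4,5,6}  [accepting]
'c' @ 4: {1,2,3,4,5,6,7}  [accepting]
'd' @ 5: {1,2,3,4,5,6}  [accepting]
end set {1,2,3,4,5,6} — state 1 in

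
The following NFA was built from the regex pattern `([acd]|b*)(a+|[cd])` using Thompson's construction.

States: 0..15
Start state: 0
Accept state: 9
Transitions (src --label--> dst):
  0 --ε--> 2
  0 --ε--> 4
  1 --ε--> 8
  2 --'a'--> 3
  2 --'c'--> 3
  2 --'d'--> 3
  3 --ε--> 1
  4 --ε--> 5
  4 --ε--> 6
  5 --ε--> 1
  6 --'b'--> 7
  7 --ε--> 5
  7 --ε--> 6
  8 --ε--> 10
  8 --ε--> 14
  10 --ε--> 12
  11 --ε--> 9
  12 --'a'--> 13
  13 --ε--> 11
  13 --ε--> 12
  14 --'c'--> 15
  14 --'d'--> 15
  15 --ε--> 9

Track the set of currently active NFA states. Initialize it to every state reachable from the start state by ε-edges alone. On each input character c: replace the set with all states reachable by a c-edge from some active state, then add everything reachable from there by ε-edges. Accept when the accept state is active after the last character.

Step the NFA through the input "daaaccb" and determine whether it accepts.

Answer: REJECT

Steps:
initial (ε-close {0}): {0,1,2,4,5,6,8,10,12,14}
'd' @ 1: {1,3,8,9,10,12,14,15}  (accept∈set)
'a' @ 2: {9,11,12,13}  (accept∈set)
'a' @ 3: {9,11,12,13}  (accept∈set)
'a' @ 4: {9,11,12,13}  (accept∈set)
'c' @ 5: {}  — no active states
rest 'cb' ignored (set empty)
final: {}; accept 9 not in set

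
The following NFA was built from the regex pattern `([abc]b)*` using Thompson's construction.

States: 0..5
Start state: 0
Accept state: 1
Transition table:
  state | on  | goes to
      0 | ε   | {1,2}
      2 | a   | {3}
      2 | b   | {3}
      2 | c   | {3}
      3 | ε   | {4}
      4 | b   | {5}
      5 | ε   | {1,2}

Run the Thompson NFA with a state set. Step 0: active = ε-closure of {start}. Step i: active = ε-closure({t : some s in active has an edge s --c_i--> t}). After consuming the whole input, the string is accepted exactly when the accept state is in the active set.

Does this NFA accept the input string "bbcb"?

start: ε-closure({0}) = {0,1,2}
'b' @ 1: {3,4}
'b' @ 2: {1,2,5}  (accept∈set)
'c' @ 3: {3,4}
'b' @ 4: {1,2,5}  (accept∈set)
end set {1,2,5} — state 1 in

Answer: ACCEPT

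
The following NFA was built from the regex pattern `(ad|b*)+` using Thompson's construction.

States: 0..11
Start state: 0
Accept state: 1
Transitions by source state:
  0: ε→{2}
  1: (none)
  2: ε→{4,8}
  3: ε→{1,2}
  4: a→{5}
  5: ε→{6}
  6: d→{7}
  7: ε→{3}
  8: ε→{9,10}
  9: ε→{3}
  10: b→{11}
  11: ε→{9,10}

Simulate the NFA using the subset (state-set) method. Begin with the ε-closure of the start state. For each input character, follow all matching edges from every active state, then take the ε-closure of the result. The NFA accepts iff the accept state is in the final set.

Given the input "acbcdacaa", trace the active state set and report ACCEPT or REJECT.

initial (ε-close {0}): {0,1,2,3,4,8,9,10}
'a' @ 1: {5,6}
'c' @ 2: {}  — dead — no transitions
rest 'bcdacaa' ignored (set empty)
final: {}; accept 1 not in set

Answer: REJECT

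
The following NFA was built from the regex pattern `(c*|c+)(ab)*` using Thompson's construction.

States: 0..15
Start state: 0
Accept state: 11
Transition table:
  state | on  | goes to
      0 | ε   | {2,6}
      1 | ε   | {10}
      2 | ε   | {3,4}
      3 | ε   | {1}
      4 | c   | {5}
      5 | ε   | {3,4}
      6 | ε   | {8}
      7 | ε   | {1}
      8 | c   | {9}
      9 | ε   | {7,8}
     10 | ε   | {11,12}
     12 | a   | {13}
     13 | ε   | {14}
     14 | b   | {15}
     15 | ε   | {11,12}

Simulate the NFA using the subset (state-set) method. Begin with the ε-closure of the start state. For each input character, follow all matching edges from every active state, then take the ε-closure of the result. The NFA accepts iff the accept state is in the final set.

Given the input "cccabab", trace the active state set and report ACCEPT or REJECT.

Answer: ACCEPT

Steps:
initial (ε-close {0}): {0,1,2,3,4,6,8,10,11,12}
'c' @ 1: {1,3,4,5,7,8,9,10,11,12}  [accepting]
'c' @ 2: {1,3,4,5,7,8,9,10,11,12}  [accepting]
'c' @ 3: {1,3,4,5,7,8,9,10,11,12}  [accepting]
'a' @ 4: {13,14}
'b' @ 5: {11,12,15}  [accepting]
'a' @ 6: {13,14}
'b' @ 7: {11,12,15}  [accepting]
end set {11,12,15} — state 11 in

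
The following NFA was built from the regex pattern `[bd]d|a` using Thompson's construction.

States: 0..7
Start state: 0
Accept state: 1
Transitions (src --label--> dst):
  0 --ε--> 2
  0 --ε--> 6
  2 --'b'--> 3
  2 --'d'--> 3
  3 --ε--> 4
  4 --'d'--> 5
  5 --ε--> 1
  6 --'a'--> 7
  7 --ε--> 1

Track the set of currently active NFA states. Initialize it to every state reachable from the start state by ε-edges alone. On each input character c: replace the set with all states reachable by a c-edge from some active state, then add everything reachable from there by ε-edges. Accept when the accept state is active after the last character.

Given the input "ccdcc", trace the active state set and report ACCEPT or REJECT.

S₀ = ε-closure({0}) = {0,2,6}
'c' @ 1: {}  — dead — no transitions
rest 'cdcc' ignored (set empty)
end set {} — state 1 not in

Answer: REJECT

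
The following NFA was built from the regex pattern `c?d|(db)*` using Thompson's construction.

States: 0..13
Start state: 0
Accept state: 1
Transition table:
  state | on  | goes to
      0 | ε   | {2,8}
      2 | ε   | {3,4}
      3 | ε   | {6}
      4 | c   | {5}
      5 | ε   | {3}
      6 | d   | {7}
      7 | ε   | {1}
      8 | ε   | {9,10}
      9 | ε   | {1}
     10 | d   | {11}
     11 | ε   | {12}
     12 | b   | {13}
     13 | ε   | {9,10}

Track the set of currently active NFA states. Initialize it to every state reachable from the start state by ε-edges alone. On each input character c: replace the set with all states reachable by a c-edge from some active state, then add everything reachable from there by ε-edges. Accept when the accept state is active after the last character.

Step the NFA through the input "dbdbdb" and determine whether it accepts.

start: ε-closure({0}) = {0,1,2,3,4,6,8,9,10}
'd' @ 1: {1,7,11,12}  (accept∈set)
'b' @ 2: {1,9,10,13}  (accept∈set)
'd' @ 3: {11,12}
'b' @ 4: {1,9,10,13}  (accept∈set)
'd' @ 5: {11,12}
'b' @ 6: {1,9,10,13}  (accept∈set)
end set {1,9,10,13} — state 1 in

Answer: ACCEPT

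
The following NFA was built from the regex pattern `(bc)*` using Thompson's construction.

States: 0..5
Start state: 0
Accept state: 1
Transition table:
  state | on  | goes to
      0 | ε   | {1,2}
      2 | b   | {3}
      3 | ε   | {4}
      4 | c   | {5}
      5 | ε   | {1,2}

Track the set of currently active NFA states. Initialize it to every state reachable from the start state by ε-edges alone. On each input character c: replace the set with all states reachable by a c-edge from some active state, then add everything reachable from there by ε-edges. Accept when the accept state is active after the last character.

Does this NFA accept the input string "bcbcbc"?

start: ε-closure({0}) = {0,1,2}
'b' @ 1: {3,4}
'c' @ 2: {1,2,5}  [accepting]
'b' @ 3: {3,4}
'c' @ 4: {1,2,5}  [accepting]
'b' @ 5: {3,4}
'c' @ 6: {1,2,5}  [accepting]
after full input: {1,2,5}  (accept=1 in)

Answer: ACCEPT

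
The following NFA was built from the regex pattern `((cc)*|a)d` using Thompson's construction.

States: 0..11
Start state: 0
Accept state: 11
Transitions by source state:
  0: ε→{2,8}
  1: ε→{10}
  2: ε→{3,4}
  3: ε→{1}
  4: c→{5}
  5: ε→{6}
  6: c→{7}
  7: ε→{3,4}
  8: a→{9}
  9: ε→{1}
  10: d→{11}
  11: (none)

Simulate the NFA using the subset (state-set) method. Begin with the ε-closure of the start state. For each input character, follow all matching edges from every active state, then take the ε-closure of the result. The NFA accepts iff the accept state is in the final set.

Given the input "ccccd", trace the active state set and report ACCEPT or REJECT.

Answer: ACCEPT

Derivation:
initial (ε-close {0}): {0,1,2,3,4,8,10}
'c' @ 1: {5,6}
'c' @ 2: {1,3,4,7,10}
'c' @ 3: {5,6}
'c' @ 4: {1,3,4,7,10}
'd' @ 5: {11}  ✓accept
after full input: {11}  (accept=11 in)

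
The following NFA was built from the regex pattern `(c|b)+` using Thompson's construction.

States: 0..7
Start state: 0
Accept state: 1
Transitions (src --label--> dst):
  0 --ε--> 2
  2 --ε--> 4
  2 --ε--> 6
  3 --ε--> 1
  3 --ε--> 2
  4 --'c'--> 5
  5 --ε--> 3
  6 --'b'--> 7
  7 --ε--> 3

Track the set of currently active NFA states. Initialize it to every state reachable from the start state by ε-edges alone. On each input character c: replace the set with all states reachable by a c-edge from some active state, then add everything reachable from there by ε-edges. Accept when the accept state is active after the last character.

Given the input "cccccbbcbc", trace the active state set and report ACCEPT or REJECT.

start: ε-closure({0}) = {0,2,4,6}
'c' @ 1: {1,2,3,4,5,6}  ✓accept
'c' @ 2: {1,2,3,4,5,6}  ✓accept
'c' @ 3: {1,2,3,4,5,6}  ✓accept
'c' @ 4: {1,2,3,4,5,6}  ✓accept
'c' @ 5: {1,2,3,4,5,6}  ✓accept
'b' @ 6: {1,2,3,4,6,7}  ✓accept
'b' @ 7: {1,2,3,4,6,7}  ✓accept
'c' @ 8: {1,2,3,4,5,6}  ✓accept
'b' @ 9: {1,2,3,4,6,7}  ✓accept
'c' @ 10: {1,2,3,4,5,6}  ✓accept
after full input: {1,2,3,4,5,6}  (accept=1 in)

Answer: ACCEPT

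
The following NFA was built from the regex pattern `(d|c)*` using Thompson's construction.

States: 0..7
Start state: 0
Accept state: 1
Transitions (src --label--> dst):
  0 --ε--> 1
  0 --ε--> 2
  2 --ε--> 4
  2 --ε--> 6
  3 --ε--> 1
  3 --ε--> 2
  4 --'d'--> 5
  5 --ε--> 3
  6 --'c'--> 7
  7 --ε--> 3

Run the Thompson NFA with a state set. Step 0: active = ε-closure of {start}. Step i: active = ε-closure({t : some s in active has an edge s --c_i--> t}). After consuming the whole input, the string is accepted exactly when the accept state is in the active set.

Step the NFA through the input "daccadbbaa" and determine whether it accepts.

Answer: REJECT

Steps:
S₀ = ε-closure({0}) = {0,1,2,4,6}
'd' @ 1: {1,2,3,4,5,6}  (accept∈set)
'a' @ 2: {}  — no active states
rest 'ccadbbaa' ignored (set empty)
end set {} — state 1 not in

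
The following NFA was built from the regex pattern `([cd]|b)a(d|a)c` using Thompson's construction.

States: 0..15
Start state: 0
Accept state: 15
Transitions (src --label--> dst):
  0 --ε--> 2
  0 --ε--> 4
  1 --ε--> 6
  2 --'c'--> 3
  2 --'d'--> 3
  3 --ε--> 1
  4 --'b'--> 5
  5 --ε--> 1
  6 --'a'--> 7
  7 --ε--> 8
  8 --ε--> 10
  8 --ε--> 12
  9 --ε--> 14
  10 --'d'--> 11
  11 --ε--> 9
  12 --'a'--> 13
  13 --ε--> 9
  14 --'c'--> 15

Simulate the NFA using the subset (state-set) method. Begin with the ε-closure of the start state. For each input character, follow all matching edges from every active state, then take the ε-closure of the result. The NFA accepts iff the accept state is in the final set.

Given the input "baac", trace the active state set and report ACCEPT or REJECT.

initial (ε-close {0}): {0,2,4}
'b' @ 1: {1,5,6}
'a' @ 2: {7,8,10,12}
'a' @ 3: {9,13,14}
'c' @ 4: {15}  (accept∈set)
final: {15}; accept 15 in set

Answer: ACCEPT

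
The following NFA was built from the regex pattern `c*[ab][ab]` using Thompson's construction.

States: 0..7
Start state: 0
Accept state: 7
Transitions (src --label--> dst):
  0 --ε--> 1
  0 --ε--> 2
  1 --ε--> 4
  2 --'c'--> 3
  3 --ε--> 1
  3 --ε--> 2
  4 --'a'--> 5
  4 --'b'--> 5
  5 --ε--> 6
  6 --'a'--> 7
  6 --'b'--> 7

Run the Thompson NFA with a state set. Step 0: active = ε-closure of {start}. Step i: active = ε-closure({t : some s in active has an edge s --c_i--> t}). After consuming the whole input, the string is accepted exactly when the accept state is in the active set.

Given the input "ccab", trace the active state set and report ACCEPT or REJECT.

S₀ = ε-closure({0}) = {0,1,2,4}
'c' @ 1: {1,2,3,4}
'c' @ 2: {1,2,3,4}
'a' @ 3: {5,6}
'b' @ 4: {7}  [accepting]
final: {7}; accept 7 in set

Answer: ACCEPT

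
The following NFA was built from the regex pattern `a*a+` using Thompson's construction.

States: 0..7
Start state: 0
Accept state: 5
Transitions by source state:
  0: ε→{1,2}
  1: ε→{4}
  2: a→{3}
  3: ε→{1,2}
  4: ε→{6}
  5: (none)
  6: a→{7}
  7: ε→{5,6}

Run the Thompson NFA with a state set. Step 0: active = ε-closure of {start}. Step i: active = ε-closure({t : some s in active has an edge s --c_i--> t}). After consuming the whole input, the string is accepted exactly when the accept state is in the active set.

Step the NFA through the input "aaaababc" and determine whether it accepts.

start: ε-closure({0}) = {0,1,2,4,6}
'a' @ 1: {1,2,3,4,5,6,7}  ✓accept
'a' @ 2: {1,2,3,4,5,6,7}  ✓accept
'a' @ 3: {1,2,3,4,5,6,7}  ✓accept
'a' @ 4: {1,2,3,4,5,6,7}  ✓accept
'b' @ 5: {}  — no active states
rest 'abc' ignored (set empty)
end set {} — state 5 not in

Answer: REJECT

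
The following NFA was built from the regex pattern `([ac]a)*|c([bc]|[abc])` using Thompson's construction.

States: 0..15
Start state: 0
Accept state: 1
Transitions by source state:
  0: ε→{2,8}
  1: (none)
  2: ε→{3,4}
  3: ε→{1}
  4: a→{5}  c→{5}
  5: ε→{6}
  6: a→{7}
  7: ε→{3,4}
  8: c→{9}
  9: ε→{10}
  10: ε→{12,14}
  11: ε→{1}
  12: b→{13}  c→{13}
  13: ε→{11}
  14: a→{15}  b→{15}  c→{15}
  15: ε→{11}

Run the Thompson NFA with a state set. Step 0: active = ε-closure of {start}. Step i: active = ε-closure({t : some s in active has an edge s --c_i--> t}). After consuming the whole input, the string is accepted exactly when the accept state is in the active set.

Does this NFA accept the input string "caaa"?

Answer: ACCEPT

Trace:
start: ε-closure({0}) = {0,1,2,3,4,8}
'c' @ 1: {5,6,9,10,12,14}
'a' @ 2: {1,3,4,7,11,15}  ✓accept
'a' @ 3: {5,6}
'a' @ 4: {1,3,4,7}  ✓accept
final: {1,3,4,7}; accept 1 in set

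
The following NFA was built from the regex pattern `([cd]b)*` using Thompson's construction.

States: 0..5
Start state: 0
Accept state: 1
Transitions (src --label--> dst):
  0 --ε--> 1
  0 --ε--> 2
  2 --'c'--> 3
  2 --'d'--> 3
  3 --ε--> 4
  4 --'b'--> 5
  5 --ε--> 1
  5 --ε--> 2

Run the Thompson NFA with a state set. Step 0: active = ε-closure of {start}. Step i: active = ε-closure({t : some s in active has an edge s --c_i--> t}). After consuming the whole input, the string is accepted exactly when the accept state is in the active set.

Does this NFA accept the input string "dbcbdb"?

initial (ε-close {0}): {0,1,2}
'd' @ 1: {3,4}
'b' @ 2: {1,2,5}  [accepting]
'c' @ 3: {3,4}
'b' @ 4: {1,2,5}  [accepting]
'd' @ 5: {3,4}
'b' @ 6: {1,2,5}  [accepting]
end set {1,2,5} — state 1 in

Answer: ACCEPT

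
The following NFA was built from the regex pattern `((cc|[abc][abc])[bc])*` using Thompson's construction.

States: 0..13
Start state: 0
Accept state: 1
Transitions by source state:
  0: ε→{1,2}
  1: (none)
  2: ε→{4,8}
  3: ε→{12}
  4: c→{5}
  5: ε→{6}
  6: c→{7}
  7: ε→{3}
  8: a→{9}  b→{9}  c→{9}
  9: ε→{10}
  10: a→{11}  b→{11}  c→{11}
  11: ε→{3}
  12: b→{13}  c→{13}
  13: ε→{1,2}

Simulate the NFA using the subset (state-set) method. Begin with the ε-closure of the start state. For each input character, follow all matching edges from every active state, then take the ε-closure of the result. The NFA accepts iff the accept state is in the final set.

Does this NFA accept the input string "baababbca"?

initial (ε-close {0}): {0,1,2,4,8}
'b' @ 1: {9,10}
'a' @ 2: {3,11,12}
'a' @ 3: {}  — dead — no transitions
rest 'babbca' ignored (set empty)
final: {}; accept 1 not in set

Answer: REJECT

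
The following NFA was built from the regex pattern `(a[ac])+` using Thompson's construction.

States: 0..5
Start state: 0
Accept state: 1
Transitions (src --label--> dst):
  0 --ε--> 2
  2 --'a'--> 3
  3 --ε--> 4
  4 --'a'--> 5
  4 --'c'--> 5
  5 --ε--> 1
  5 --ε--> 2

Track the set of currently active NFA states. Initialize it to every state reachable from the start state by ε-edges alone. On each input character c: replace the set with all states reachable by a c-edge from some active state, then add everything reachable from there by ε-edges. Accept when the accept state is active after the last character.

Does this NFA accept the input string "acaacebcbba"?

Answer: REJECT

Derivation:
start: ε-closure({0}) = {0,2}
'a' @ 1: {3,4}
'c' @ 2: {1,2,5}  [accepting]
'a' @ 3: {3,4}
'a' @ 4: {1,2,5}  [accepting]
'c' @ 5: {}  — no active states
rest 'ebcbba' ignored (set empty)
end set {} — state 1 not in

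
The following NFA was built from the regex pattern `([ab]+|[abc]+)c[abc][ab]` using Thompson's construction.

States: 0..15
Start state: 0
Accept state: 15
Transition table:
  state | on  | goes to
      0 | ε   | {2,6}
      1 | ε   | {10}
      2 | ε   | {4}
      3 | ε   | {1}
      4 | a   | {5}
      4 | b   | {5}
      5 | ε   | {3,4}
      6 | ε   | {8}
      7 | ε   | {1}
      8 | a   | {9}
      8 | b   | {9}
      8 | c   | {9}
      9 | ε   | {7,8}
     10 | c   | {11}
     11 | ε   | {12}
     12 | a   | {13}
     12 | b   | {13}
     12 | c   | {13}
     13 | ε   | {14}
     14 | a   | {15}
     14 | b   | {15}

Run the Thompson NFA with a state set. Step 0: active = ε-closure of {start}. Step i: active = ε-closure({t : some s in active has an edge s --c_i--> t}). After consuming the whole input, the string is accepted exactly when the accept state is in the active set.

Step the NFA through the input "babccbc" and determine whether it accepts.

Answer: REJECT

Derivation:
initial (ε-close {0}): {0,2,4,6,8}
'b' @ 1: {1,3,4,5,7,8,9,10}
'a' @ 2: {1,3,4,5,7,8,9,10}
'b' @ 3: {1,3,4,5,7,8,9,10}
'c' @ 4: {1,7,8,9,10,11,12}
'c' @ 5: {1,7,8,9,10,11,12,13,14}
'b' @ 6: {1,7,8,9,10,13,14,15}  ✓accept
'c' @ 7: {1,7,8,9,10,11,12}
final: {1,7,8,9,10,11,12}; accept 15 not in set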